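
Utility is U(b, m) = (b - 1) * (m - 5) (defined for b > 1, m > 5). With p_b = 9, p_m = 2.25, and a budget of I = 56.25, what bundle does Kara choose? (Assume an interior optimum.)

MU_b = (m−5), MU_m = (b−1).
MRS = (m−5)/(b−1).
Tangency: set MRS = p_b/p_m = 9/2.25 = 4.
So (m − 5)/(b − 1) = 4, i.e. (m − 5) = 4·(b − 1).
Rewrite the budget in excess-of-subsistence terms: 9·(b − 1) + 2.25·(m − 5) = 56.25 − 9·1 − 2.25·5 = 36.
Substituting, 18·(b − 1) = 36, so b − 1 = 2 and b* = 3.
Then m − 5 = 4·2 = 8, so m* = 13.

b* = 3, m* = 13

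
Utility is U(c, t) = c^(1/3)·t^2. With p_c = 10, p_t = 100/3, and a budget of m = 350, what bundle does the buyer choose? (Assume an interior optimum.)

c* = 5, t* = 9

MU_c = 1/3·c^(-2/3)·t^2 and MU_t = 2·c^(1/3)·t.
MRS = MU_c/MU_t = (1/6)·t/c.
Tangency: set MRS = p_c/p_t = 10/(100/3) = 0.3.
So (1/6)·t/c = 0.3, i.e. t = 1.8·c.
Substitute into the budget 10·c + (100/3)·t = 350: 70·c = 350, so c* = 5.
Then t* = 1.8·5 = 9.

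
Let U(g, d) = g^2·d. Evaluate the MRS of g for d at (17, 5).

MRS = 10/17

MU_g = 2·g·d and MU_d = g^2.
MRS = MU_g/MU_d = (2/1)·d/g.
At (17, 5): MRS = 10/17.
That is, one extra unit of g is worth 10/17 units of d at the margin.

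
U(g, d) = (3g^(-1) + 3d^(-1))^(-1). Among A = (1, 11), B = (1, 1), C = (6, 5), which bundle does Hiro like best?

Evaluate utility at each bundle:
U(A) = 0.306.
U(B) = 0.167.
U(C) = 0.909.
Highest utility is C, so C ≻ A ≻ B.

Bundle C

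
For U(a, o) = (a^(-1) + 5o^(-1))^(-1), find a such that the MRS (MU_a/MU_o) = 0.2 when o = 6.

For CES with ρ = -1, MRS = (1/5)·(o/a)^2.
Setting (1/5)·(6/a)^2 = 0.2 gives (6/a)^2 = 1, so 6/a = 1 and a = 6.

a = 6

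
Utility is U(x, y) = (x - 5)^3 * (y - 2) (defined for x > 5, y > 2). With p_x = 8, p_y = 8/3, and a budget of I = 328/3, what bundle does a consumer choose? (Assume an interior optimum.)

x* = 11, y* = 8

MU_x = 3·(x−5)^2·(y−2), MU_y = (x−5)^3.
MRS = (3/1)·(y−2)/(x−5).
Tangency: set MRS = p_x/p_y = 8/(8/3) = 3.
So (3/1)·(y − 2)/(x − 5) = 3, i.e. (y − 2) = (x − 5).
Rewrite the budget in excess-of-subsistence terms: 8·(x − 5) + (8/3)·(y − 2) = 328/3 − 8·5 − (8/3)·2 = 64.
Substituting, (32/3)·(x − 5) = 64, so x − 5 = 6 and x* = 11.
Then y − 2 = 6, so y* = 8.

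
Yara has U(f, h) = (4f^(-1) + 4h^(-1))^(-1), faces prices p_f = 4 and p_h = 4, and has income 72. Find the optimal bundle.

f* = 9, h* = 9

For CES with ρ = -1, MRS = (h/f)^2.
Tangency: set MRS = p_f/p_h = 4/4 = 1.
So (h/f)^2 = 1; taking the square root, h/f = 1, i.e. h = f.
Substitute into the budget 4·f + 4·h = 72: 8·f = 72, so f* = 9 and h* = 9.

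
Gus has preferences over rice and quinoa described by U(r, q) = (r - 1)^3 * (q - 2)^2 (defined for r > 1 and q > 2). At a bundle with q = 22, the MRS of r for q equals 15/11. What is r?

r = 23

MU_r = 3·(r−1)^2·(q−2)^2, MU_q = 2·(r−1)^3·(q−2).
MRS = (3/2)·(q−2)/(r−1).
Substitute q = 22: MRS = 30/(r − 1). Setting this equal to 15/11 gives r − 1 = 30/(15/11) = 22, so r = 23.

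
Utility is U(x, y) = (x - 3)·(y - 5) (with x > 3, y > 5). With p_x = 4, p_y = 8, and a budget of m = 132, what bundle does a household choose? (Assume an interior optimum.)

x* = 13, y* = 10

MU_x = (y−5), MU_y = (x−3).
MRS = (y−5)/(x−3).
Tangency: set MRS = p_x/p_y = 4/8 = 0.5.
So (y − 5)/(x − 3) = 0.5, i.e. (y − 5) = 0.5·(x − 3).
Rewrite the budget in excess-of-subsistence terms: 4·(x − 3) + 8·(y − 5) = 132 − 4·3 − 8·5 = 80.
Substituting, 8·(x − 3) = 80, so x − 3 = 10 and x* = 13.
Then y − 5 = 0.5·10 = 5, so y* = 10.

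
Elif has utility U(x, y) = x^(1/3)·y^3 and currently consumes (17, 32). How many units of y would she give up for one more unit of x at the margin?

MRS = 32/153

MU_x = 1/3·x^(-2/3)·y^3 and MU_y = 3·x^(1/3)·y^2.
MRS = MU_x/MU_y = (1/9)·y/x.
At (17, 32): MRS = 32/153.
So at (17, 32) the consumer would give up 32/153 units of y for one more unit of x.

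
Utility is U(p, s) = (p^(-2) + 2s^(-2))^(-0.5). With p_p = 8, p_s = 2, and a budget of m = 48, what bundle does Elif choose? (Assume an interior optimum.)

For CES with ρ = -2, MRS = (1/2)·(s/p)^3.
Tangency: set MRS = p_p/p_s = 8/2 = 4.
So (s/p)^3 = 8; taking the cube root, s/p = 2, i.e. s = 2·p.
Substitute into the budget 8·p + 2·s = 48: 12·p = 48, so p* = 4 and s* = 2·4 = 8.

p* = 4, s* = 8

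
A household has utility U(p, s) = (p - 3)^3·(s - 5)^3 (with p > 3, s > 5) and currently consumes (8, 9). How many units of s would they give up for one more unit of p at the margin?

MU_p = 3·(p−3)^2·(s−5)^3, MU_s = 3·(p−3)^3·(s−5)^2.
MRS = (s−5)/(p−3).
At (8, 9): MRS = 0.8.
The indifference curve has slope −0.8 at this bundle.

MRS = 0.8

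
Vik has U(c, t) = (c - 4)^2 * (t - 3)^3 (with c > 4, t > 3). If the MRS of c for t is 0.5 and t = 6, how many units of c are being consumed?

MU_c = 2·(c−4)·(t−3)^3, MU_t = 3·(c−4)^2·(t−3)^2.
MRS = (2/3)·(t−3)/(c−4).
Substitute t = 6: MRS = 2/(c − 4). Setting this equal to 0.5 gives c − 4 = 2/0.5 = 4, so c = 8.

c = 8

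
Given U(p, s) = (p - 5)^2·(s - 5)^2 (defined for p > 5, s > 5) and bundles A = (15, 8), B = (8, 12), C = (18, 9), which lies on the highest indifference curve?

Evaluate utility at each bundle:
U(A) = 900.
U(B) = 441.
U(C) = 2704.
Highest utility is C, so C ≻ A ≻ B.

Bundle C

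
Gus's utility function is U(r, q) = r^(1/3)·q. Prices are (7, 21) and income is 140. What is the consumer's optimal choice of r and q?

r* = 5, q* = 5

MU_r = 1/3·r^(-2/3)·q and MU_q = r^(1/3).
MRS = MU_r/MU_q = (1/3)·q/r.
Tangency: set MRS = p_r/p_q = 7/21 = 1/3.
So (1/3)·q/r = 1/3, i.e. q = r.
Substitute into the budget 7·r + 21·q = 140: 28·r = 140, so r* = 5.
Then q* = 5.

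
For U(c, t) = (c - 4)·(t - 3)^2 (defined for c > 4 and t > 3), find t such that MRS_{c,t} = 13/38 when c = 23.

t = 16

MU_c = (t−3)^2, MU_t = 2·(c−4)·(t−3).
MRS = (1/2)·(t−3)/(c−4).
Substitute c = 23: MRS = (t − 3)/38. Setting this equal to 13/38 gives t − 3 = (13/38)·38 = 13, so t = 16.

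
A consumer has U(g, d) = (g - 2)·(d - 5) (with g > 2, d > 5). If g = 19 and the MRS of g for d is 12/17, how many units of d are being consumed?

d = 17

MU_g = (d−5), MU_d = (g−2).
MRS = (d−5)/(g−2).
Substitute g = 19: MRS = (d − 5)/17. Setting this equal to 12/17 gives d − 5 = (12/17)·17 = 12, so d = 17.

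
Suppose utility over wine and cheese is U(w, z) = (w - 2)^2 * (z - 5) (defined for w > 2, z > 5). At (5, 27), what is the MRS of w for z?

MRS = 44/3

MU_w = 2·(w−2)·(z−5), MU_z = (w−2)^2.
MRS = (2/1)·(z−5)/(w−2).
At (5, 27): MRS = 44/3.
So at (5, 27) the consumer would give up 44/3 units of z for one more unit of w.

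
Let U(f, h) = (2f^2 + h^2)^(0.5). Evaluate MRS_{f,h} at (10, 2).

MRS = 10

For CES with ρ = 2, MRS = (2/1)·(h/f)^(-1).
At (10, 2): MRS = 10.
So at (10, 2) the consumer would give up 10 units of h for one more unit of f.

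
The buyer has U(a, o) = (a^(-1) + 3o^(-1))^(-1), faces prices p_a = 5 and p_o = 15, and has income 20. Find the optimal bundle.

a* = 1, o* = 1

For CES with ρ = -1, MRS = (1/3)·(o/a)^2.
Tangency: set MRS = p_a/p_o = 5/15 = 1/3.
So (o/a)^2 = 1; taking the square root, o/a = 1, i.e. o = a.
Substitute into the budget 5·a + 15·o = 20: 20·a = 20, so a* = 1 and o* = 1.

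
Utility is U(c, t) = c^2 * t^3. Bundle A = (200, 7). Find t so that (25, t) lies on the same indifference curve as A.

t = 28

U(200, 7) = 13720000.
Set U(25, t) = 13720000 and solve.
With c = 25: 25^2 = 625, so t^3 = 13720000/625 = 21952; taking the cube root, t = 28.
Check: U(25, 28) = 13720000.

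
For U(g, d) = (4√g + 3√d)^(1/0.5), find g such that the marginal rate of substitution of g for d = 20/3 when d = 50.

g = 2

For CES with ρ = 0.5, MRS = (4/3)·√(d/g).
Setting (4/3)·√(50/g) = 20/3 gives √(50/g) = 5, so 50/g = 25 and g = 2.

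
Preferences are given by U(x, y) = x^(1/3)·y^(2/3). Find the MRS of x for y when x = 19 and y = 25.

MRS = 25/38

MU_x = 1/3·x^(-2/3)·y^(2/3) and MU_y = 2/3·x^(1/3)·y^(-1/3).
MRS = MU_x/MU_y = (0.5)·y/x.
At (19, 25): MRS = 25/38.
The indifference curve has slope −25/38 at this bundle.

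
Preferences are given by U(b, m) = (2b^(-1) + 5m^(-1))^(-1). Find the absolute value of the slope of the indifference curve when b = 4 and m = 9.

For CES with ρ = -1, MRS = (2/5)·(m/b)^2.
At (4, 9): MRS = 81/40.
So at (4, 9) the consumer would give up 81/40 units of m for one more unit of b.

MRS = 81/40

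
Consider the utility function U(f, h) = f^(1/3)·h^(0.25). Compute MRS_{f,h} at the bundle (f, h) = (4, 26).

MU_f = 1/3·f^(-2/3)·h^(0.25) and MU_h = 0.25·f^(1/3)·h^(-0.75).
MRS = MU_f/MU_h = (4/3)·h/f.
At (4, 26): MRS = 26/3.
The indifference curve has slope −26/3 at this bundle.

MRS = 26/3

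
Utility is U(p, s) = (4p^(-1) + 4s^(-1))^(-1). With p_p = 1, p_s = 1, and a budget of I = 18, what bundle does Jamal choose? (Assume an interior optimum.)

p* = 9, s* = 9

For CES with ρ = -1, MRS = (s/p)^2.
Tangency: set MRS = p_p/p_s = 1/1 = 1.
So (s/p)^2 = 1; taking the square root, s/p = 1, i.e. s = p.
Substitute into the budget 1·p + 1·s = 18: 2·p = 18, so p* = 9 and s* = 9.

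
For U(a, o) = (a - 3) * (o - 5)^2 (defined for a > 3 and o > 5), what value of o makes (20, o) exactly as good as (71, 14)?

o = 23

U(71, 14) = 5508.
Set U(20, o) = 5508 and solve.
With a = 20: (20 − 3) = 17, so (o − 5)^2 = 5508/17 = 324.
Taking the square root (with o > 5): o − 5 = 18, so o = 23.
Check: U(20, 23) = 5508.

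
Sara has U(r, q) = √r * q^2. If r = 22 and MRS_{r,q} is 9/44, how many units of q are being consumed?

MU_r = 0.5·r^(-0.5)·q^2 and MU_q = 2·√r·q.
MRS = MU_r/MU_q = (0.25)·q/r.
Substitute r = 22: MRS = q/88. Setting q/88 = 9/44 gives q = (9/44)·88 = 18.

q = 18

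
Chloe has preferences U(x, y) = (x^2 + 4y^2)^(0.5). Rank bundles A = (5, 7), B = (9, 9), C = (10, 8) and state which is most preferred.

Evaluate utility at each bundle:
U(A) = 14.866.
U(B) = 20.125.
U(C) = 18.868.
Highest utility is B, so B ≻ C ≻ A.

Bundle B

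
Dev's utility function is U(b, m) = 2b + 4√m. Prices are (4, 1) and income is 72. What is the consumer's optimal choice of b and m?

MU_b = 2, MU_m = 4/(2√m).
MRS = 2 ÷ (4/(2√m)).
Tangency: set MRS = p_b/p_m = 4/1 = 4.
MRS depends only on m: √m = 4 ⇒ √m = 4 ⇒ m* = 16.
From the budget, 4·b = 72 − 1·16 = 56, so b* = 14.

b* = 14, m* = 16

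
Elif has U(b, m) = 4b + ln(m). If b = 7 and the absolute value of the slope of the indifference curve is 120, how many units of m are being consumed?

m = 30

MU_b = 4, MU_m = 1/m.
MRS = 4 ÷ (1/m).
MRS depends only on m: 4·m = 120 ⇒ m = 120/4 = 30.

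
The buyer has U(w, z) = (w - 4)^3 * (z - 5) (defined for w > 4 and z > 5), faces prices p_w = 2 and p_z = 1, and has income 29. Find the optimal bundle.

w* = 10, z* = 9

MU_w = 3·(w−4)^2·(z−5), MU_z = (w−4)^3.
MRS = (3/1)·(z−5)/(w−4).
Tangency: set MRS = p_w/p_z = 2/1 = 2.
So (3/1)·(z − 5)/(w − 4) = 2, i.e. (z − 5) = (2/3)·(w − 4).
Rewrite the budget in excess-of-subsistence terms: 2·(w − 4) + 1·(z − 5) = 29 − 2·4 − 1·5 = 16.
Substituting, (8/3)·(w − 4) = 16, so w − 4 = 6 and w* = 10.
Then z − 5 = (2/3)·6 = 4, so z* = 9.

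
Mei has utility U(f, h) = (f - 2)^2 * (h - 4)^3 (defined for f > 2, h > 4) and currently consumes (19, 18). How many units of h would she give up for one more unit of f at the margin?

MU_f = 2·(f−2)·(h−4)^3, MU_h = 3·(f−2)^2·(h−4)^2.
MRS = (2/3)·(h−4)/(f−2).
At (19, 18): MRS = 28/51.
So at (19, 18) the consumer would give up 28/51 units of h for one more unit of f.

MRS = 28/51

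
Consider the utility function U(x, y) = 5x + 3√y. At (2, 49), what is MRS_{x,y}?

MRS = 70/3

MU_x = 5, MU_y = 3/(2√y).
MRS = 5 ÷ (3/(2√y)).
At (2, 49): MRS = 70/3.
So at (2, 49) the consumer would give up 70/3 units of y for one more unit of x.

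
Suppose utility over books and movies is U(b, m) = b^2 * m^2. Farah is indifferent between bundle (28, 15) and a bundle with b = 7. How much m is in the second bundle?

m = 60

U(28, 15) = 176400.
Set U(7, m) = 176400 and solve.
With b = 7: 7^2 = 49, so m^2 = 176400/49 = 3600; taking the square root, m = 60.
Check: U(7, 60) = 176400.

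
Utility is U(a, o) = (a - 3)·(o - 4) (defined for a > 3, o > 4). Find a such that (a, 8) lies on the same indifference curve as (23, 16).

U(23, 16) = 240.
Set U(a, 8) = 240 and solve.
With o = 8: (8 − 4) = 4, so (a − 3) = 240/4 = 60.
So a = 3 + 60 = 63.
Check: U(63, 8) = 240.

a = 63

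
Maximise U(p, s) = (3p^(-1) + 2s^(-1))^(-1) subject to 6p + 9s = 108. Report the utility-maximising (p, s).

For CES with ρ = -1, MRS = (3/2)·(s/p)^2.
Tangency: set MRS = p_p/p_s = 6/9 = 2/3.
So (s/p)^2 = 4/9; taking the square root, s/p = 2/3, i.e. s = (2/3)·p.
Substitute into the budget 6·p + 9·s = 108: 12·p = 108, so p* = 9 and s* = (2/3)·9 = 6.

p* = 9, s* = 6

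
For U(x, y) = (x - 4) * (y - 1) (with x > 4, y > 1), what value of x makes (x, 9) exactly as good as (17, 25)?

x = 43

U(17, 25) = 312.
Set U(x, 9) = 312 and solve.
With y = 9: (9 − 1) = 8, so (x − 4) = 312/8 = 39.
So x = 4 + 39 = 43.
Check: U(43, 9) = 312.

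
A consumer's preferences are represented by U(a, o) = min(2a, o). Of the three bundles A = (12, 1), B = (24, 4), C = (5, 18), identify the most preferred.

Bundle C

Evaluate utility at each bundle:
U(A) = 1.
U(B) = 4.
U(C) = 10.
Highest utility is C, so C ≻ B ≻ A.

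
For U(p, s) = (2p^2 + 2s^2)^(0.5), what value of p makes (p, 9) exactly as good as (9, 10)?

p = 10

U depends on (p, s) only through S = 2p^2 + 2s^2, so equal utility means equal S. At (9, 10): S = 362.
With s = 9: 2·9^2 = 162, so 2p^2 = 362 − 162 = 200, i.e. p^2 = 100.
Hence p = √100 = 10.
Check: U(10, 9) = 19.0263.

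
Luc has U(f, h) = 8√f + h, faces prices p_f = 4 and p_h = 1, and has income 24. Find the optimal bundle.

f* = 1, h* = 20

MU_f = 8/(2√f), MU_h = 1.
MRS = 8/(2√f) ÷ 1.
Tangency: set MRS = p_f/p_h = 4/1 = 4.
MRS depends only on f: 4/√f = 4 ⇒ √f = 4/4 = 1 ⇒ f* = 1.
From the budget, 1·h = 24 − 4·1 = 20, so h* = 20.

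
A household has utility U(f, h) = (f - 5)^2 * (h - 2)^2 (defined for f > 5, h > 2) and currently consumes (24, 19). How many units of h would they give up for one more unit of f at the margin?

MU_f = 2·(f−5)·(h−2)^2, MU_h = 2·(f−5)^2·(h−2).
MRS = (h−2)/(f−5).
At (24, 19): MRS = 17/19.
That is, one extra unit of f is worth 17/19 units of h at the margin.

MRS = 17/19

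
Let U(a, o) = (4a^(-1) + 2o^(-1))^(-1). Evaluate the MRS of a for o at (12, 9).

For CES with ρ = -1, MRS = (4/2)·(o/a)^2.
At (12, 9): MRS = 1.125.
That is, one extra unit of a is worth 1.125 units of o at the margin.

MRS = 1.125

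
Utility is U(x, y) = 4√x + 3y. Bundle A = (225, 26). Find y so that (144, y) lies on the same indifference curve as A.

U(225, 26) = 138.
Set U(144, y) = 138 and solve.
With x = 144: √144 = 12, so 3y = 138 − 4·12 = 90 and y = 30.
Check: U(144, 30) = 138.

y = 30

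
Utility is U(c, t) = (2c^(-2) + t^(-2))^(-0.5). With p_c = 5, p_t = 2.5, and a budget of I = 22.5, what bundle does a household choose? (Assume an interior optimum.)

For CES with ρ = -2, MRS = (2/1)·(t/c)^3.
Tangency: set MRS = p_c/p_t = 5/2.5 = 2.
So (t/c)^3 = 1; taking the cube root, t/c = 1, i.e. t = c.
Substitute into the budget 5·c + 2.5·t = 22.5: 7.5·c = 22.5, so c* = 3 and t* = 3.

c* = 3, t* = 3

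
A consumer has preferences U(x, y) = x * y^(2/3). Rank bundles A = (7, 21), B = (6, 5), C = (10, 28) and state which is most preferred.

Evaluate utility at each bundle:
U(A) = 53.282.
U(B) = 17.544.
U(C) = 92.209.
Highest utility is C, so C ≻ A ≻ B.

Bundle C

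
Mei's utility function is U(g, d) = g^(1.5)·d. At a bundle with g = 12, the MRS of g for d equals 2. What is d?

MU_g = 1.5·√g·d and MU_d = g^(1.5).
MRS = MU_g/MU_d = (1.5)·d/g.
Substitute g = 12: MRS = d/8. Setting d/8 = 2 gives d = 2·8 = 16.

d = 16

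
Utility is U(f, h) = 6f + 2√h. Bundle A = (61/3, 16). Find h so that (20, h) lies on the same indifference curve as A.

U(61/3, 16) = 130.
Set U(20, h) = 130 and solve.
With f = 20: 2√h = 130 − 6·20 = 10, so √h = 5 and h = 25.
Check: U(20, 25) = 130.

h = 25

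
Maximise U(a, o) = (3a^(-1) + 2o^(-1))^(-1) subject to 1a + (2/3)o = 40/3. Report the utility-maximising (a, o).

a* = 8, o* = 8

For CES with ρ = -1, MRS = (3/2)·(o/a)^2.
Tangency: set MRS = p_a/p_o = 1/(2/3) = 1.5.
So (o/a)^2 = 1; taking the square root, o/a = 1, i.e. o = a.
Substitute into the budget 1·a + (2/3)·o = 40/3: (5/3)·a = 40/3, so a* = 8 and o* = 8.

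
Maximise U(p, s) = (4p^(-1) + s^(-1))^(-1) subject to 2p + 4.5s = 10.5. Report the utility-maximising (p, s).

p* = 3, s* = 1

For CES with ρ = -1, MRS = (4/1)·(s/p)^2.
Tangency: set MRS = p_p/p_s = 2/4.5 = 4/9.
So (s/p)^2 = 1/9; taking the square root, s/p = 1/3, i.e. s = (1/3)·p.
Substitute into the budget 2·p + 4.5·s = 10.5: 3.5·p = 10.5, so p* = 3 and s* = (1/3)·3 = 1.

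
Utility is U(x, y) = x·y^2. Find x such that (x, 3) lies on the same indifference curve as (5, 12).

x = 80

U(5, 12) = 720.
Set U(x, 3) = 720 and solve.
With y = 3: 3^2 = 9, so x = 720/9 = 80.
Check: U(80, 3) = 720.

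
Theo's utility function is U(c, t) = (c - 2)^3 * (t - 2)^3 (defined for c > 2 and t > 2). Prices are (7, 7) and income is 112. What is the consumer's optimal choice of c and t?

MU_c = 3·(c−2)^2·(t−2)^3, MU_t = 3·(c−2)^3·(t−2)^2.
MRS = (t−2)/(c−2).
Tangency: set MRS = p_c/p_t = 7/7 = 1.
So (t − 2)/(c − 2) = 1, i.e. (t − 2) = (c − 2).
Rewrite the budget in excess-of-subsistence terms: 7·(c − 2) + 7·(t − 2) = 112 − 7·2 − 7·2 = 84.
Substituting, 14·(c − 2) = 84, so c − 2 = 6 and c* = 8.
Then t − 2 = 6, so t* = 8.

c* = 8, t* = 8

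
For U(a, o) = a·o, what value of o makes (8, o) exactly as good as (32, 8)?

o = 32

U(32, 8) = 256.
Set U(8, o) = 256 and solve.
With a = 8: o = 256/8 = 32.
Check: U(8, 32) = 256.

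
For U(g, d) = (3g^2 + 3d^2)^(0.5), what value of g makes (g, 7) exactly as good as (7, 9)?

g = 9

U depends on (g, d) only through S = 3g^2 + 3d^2, so equal utility means equal S. At (7, 9): S = 390.
With d = 7: 3·7^2 = 147, so 3g^2 = 390 − 147 = 243, i.e. g^2 = 81.
Hence g = √81 = 9.
Check: U(9, 7) = 19.7484.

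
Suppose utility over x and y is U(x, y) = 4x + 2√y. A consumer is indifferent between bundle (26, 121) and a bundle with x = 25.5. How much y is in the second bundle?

y = 144

U(26, 121) = 126.
Set U(25.5, y) = 126 and solve.
With x = 25.5: 2√y = 126 − 4·25.5 = 24, so √y = 12 and y = 144.
Check: U(25.5, 144) = 126.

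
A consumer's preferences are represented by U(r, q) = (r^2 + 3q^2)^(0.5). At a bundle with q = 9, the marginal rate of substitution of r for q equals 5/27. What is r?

r = 5

For CES with ρ = 2, MRS = (1/3)·(q/r)^(-1).
Setting (1/3)·(9/r)^(-1) = 5/27 gives (9/r)^(-1) = 5/9, so 9/r = 1.8 and r = 5.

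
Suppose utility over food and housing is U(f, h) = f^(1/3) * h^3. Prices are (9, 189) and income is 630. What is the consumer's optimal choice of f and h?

f* = 7, h* = 3

MU_f = 1/3·f^(-2/3)·h^3 and MU_h = 3·f^(1/3)·h^2.
MRS = MU_f/MU_h = (1/9)·h/f.
Tangency: set MRS = p_f/p_h = 9/189 = 1/21.
So (1/9)·h/f = 1/21, i.e. h = (3/7)·f.
Substitute into the budget 9·f + 189·h = 630: 90·f = 630, so f* = 7.
Then h* = (3/7)·7 = 3.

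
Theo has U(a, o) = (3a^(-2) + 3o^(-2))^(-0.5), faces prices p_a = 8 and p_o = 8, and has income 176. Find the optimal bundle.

For CES with ρ = -2, MRS = (o/a)^3.
Tangency: set MRS = p_a/p_o = 8/8 = 1.
So (o/a)^3 = 1; taking the cube root, o/a = 1, i.e. o = a.
Substitute into the budget 8·a + 8·o = 176: 16·a = 176, so a* = 11 and o* = 11.

a* = 11, o* = 11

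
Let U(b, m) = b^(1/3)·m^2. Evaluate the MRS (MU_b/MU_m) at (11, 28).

MRS = 14/33

MU_b = 1/3·b^(-2/3)·m^2 and MU_m = 2·b^(1/3)·m.
MRS = MU_b/MU_m = (1/6)·m/b.
At (11, 28): MRS = 14/33.
So at (11, 28) the consumer would give up 14/33 units of m for one more unit of b.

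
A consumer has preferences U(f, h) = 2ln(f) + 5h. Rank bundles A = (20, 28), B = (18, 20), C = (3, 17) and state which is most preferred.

Evaluate utility at each bundle:
U(A) = 145.991.
U(B) = 105.781.
U(C) = 87.197.
Highest utility is A, so A ≻ B ≻ C.

Bundle A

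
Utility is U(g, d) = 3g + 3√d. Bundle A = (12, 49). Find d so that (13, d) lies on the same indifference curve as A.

U(12, 49) = 57.
Set U(13, d) = 57 and solve.
With g = 13: 3√d = 57 − 3·13 = 18, so √d = 6 and d = 36.
Check: U(13, 36) = 57.

d = 36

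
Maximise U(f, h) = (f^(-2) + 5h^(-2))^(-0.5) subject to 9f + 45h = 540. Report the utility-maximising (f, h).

For CES with ρ = -2, MRS = (1/5)·(h/f)^3.
Tangency: set MRS = p_f/p_h = 9/45 = 0.2.
So (h/f)^3 = 1; taking the cube root, h/f = 1, i.e. h = f.
Substitute into the budget 9·f + 45·h = 540: 54·f = 540, so f* = 10 and h* = 10.

f* = 10, h* = 10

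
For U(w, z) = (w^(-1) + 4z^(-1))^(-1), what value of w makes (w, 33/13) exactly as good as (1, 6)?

U depends on (w, z) only through S = w^(-1) + 4z^(-1), so equal utility means equal S. At (1, 6): S = 5/3.
With z = 33/13: 4·(33/13)^(-1) = 52/33, so w^(-1) = 5/3 − 52/33 = 1/11.
Hence w = 1/(1/11) = 11.
Check: U(11, 33/13) = 0.6.

w = 11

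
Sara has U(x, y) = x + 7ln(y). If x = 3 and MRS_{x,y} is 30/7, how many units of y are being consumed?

MU_x = 1, MU_y = 7/y.
MRS = 1 ÷ (7/y).
MRS depends only on y: (1/7)·y = 30/7 ⇒ y = (30/7)/(1/7) = 30.

y = 30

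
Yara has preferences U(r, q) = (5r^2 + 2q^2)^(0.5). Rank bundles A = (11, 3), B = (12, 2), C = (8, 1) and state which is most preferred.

Bundle B

Evaluate utility at each bundle:
U(A) = 24.960.
U(B) = 26.981.
U(C) = 17.944.
Highest utility is B, so B ≻ A ≻ C.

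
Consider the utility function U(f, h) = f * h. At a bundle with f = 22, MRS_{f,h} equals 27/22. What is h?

MU_f = h and MU_h = f.
MRS = MU_f/MU_h = h/f.
Substitute f = 22: MRS = h/22. Setting h/22 = 27/22 gives h = (27/22)·22 = 27.

h = 27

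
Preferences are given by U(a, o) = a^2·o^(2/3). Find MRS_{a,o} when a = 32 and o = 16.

MU_a = 2·a·o^(2/3) and MU_o = 2/3·a^2·o^(-1/3).
MRS = MU_a/MU_o = (3)·o/a.
At (32, 16): MRS = 1.5.
So at (32, 16) the consumer would give up 1.5 units of o for one more unit of a.

MRS = 1.5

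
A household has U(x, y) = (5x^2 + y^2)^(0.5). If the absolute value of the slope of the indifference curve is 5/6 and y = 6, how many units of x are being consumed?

x = 1

For CES with ρ = 2, MRS = (5/1)·(y/x)^(-1).
Setting (5/1)·(6/x)^(-1) = 5/6 gives (6/x)^(-1) = 1/6, so 6/x = 6 and x = 1.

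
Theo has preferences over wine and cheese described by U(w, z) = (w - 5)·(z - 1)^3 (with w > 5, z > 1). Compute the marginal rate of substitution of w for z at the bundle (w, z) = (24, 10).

MRS = 3/19

MU_w = (z−1)^3, MU_z = 3·(w−5)·(z−1)^2.
MRS = (1/3)·(z−1)/(w−5).
At (24, 10): MRS = 3/19.
That is, one extra unit of w is worth 3/19 units of z at the margin.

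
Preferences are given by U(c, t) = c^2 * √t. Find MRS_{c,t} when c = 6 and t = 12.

MRS = 8

MU_c = 2·c·√t and MU_t = 0.5·c^2·t^(-0.5).
MRS = MU_c/MU_t = (4)·t/c.
At (6, 12): MRS = 8.
So at (6, 12) the consumer would give up 8 units of t for one more unit of c.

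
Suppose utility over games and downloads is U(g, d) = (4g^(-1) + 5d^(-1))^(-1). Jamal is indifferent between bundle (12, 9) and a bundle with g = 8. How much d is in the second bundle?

U depends on (g, d) only through S = 4g^(-1) + 5d^(-1), so equal utility means equal S. At (12, 9): S = 8/9.
With g = 8: 4·8^(-1) = 0.5, so 5d^(-1) = 8/9 − 0.5 = 7/18, i.e. d^(-1) = 7/90.
Hence d = 1/(7/90) = 90/7.
Check: U(8, 90/7) = 1.125.

d = 90/7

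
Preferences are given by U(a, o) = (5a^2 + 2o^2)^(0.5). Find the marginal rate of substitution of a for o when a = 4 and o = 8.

MRS = 1.25

For CES with ρ = 2, MRS = (5/2)·(o/a)^(-1).
At (4, 8): MRS = 1.25.
The indifference curve has slope −1.25 at this bundle.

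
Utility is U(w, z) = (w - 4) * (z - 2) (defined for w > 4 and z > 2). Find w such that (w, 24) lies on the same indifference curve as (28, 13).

w = 16

U(28, 13) = 264.
Set U(w, 24) = 264 and solve.
With z = 24: (24 − 2) = 22, so (w − 4) = 264/22 = 12.
So w = 4 + 12 = 16.
Check: U(16, 24) = 264.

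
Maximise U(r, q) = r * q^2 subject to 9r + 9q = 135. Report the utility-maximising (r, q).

r* = 5, q* = 10

MU_r = q^2 and MU_q = 2·r·q.
MRS = MU_r/MU_q = (1/2)·q/r.
Tangency: set MRS = p_r/p_q = 9/9 = 1.
So (1/2)·q/r = 1, i.e. q = 2·r.
Substitute into the budget 9·r + 9·q = 135: 27·r = 135, so r* = 5.
Then q* = 2·5 = 10.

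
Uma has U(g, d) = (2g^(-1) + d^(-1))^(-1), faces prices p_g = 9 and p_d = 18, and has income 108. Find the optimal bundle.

g* = 6, d* = 3

For CES with ρ = -1, MRS = (2/1)·(d/g)^2.
Tangency: set MRS = p_g/p_d = 9/18 = 0.5.
So (d/g)^2 = 0.25; taking the square root, d/g = 0.5, i.e. d = 0.5·g.
Substitute into the budget 9·g + 18·d = 108: 18·g = 108, so g* = 6 and d* = 0.5·6 = 3.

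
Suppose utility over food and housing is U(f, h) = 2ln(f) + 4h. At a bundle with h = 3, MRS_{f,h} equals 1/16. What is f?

MU_f = 2/f, MU_h = 4.
MRS = 2/f ÷ 4.
MRS depends only on f: 0.5/f = 1/16 ⇒ f = 0.5/(1/16) = 8.

f = 8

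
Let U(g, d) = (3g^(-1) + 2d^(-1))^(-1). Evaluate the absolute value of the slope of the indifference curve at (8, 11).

For CES with ρ = -1, MRS = (3/2)·(d/g)^2.
At (8, 11): MRS = 363/128.
That is, one extra unit of g is worth 363/128 units of d at the margin.

MRS = 363/128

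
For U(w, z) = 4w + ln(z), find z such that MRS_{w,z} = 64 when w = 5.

z = 16

MU_w = 4, MU_z = 1/z.
MRS = 4 ÷ (1/z).
MRS depends only on z: 4·z = 64 ⇒ z = 64/4 = 16.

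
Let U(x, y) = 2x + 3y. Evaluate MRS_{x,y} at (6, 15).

MRS = 2/3

MU_x = 2, MU_y = 3, so MRS = 2/3 at every bundle.
At (6, 15): MRS = 2/3.
That is, one extra unit of x is worth 2/3 units of y at the margin.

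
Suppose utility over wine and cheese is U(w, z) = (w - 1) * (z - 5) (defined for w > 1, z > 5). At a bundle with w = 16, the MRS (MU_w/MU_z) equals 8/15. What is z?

z = 13

MU_w = (z−5), MU_z = (w−1).
MRS = (z−5)/(w−1).
Substitute w = 16: MRS = (z − 5)/15. Setting this equal to 8/15 gives z − 5 = (8/15)·15 = 8, so z = 13.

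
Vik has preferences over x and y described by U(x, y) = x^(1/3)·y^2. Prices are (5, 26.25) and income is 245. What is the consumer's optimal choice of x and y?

MU_x = 1/3·x^(-2/3)·y^2 and MU_y = 2·x^(1/3)·y.
MRS = MU_x/MU_y = (1/6)·y/x.
Tangency: set MRS = p_x/p_y = 5/26.25 = 4/21.
So (1/6)·y/x = 4/21, i.e. y = (8/7)·x.
Substitute into the budget 5·x + 26.25·y = 245: 35·x = 245, so x* = 7.
Then y* = (8/7)·7 = 8.

x* = 7, y* = 8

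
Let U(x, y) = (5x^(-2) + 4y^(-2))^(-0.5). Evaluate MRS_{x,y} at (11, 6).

MRS = 270/1331

For CES with ρ = -2, MRS = (5/4)·(y/x)^3.
At (11, 6): MRS = 270/1331.
The indifference curve has slope −270/1331 at this bundle.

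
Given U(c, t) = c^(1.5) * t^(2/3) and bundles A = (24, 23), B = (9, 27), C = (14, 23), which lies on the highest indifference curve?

Bundle A

Evaluate utility at each bundle:
U(A) = 950.901.
U(B) = 243.000.
U(C) = 423.653.
Highest utility is A, so A ≻ C ≻ B.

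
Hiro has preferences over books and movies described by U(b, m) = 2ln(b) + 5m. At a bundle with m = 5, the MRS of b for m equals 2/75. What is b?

b = 15

MU_b = 2/b, MU_m = 5.
MRS = 2/b ÷ 5.
MRS depends only on b: 0.4/b = 2/75 ⇒ b = 0.4/(2/75) = 15.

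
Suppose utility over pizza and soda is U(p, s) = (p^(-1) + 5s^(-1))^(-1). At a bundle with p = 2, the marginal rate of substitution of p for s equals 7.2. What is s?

s = 12

For CES with ρ = -1, MRS = (1/5)·(s/p)^2.
Setting (1/5)·(s/2)^2 = 7.2 gives (s/2)^2 = 36, so s/2 = 6 and s = 12.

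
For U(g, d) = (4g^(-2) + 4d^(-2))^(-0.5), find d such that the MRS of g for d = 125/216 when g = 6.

d = 5

For CES with ρ = -2, MRS = (d/g)^3.
Setting (d/6)^3 = 125/216 gives d/6 = 5/6 and d = 5.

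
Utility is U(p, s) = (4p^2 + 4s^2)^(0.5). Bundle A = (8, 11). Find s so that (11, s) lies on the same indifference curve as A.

U depends on (p, s) only through S = 4p^2 + 4s^2, so equal utility means equal S. At (8, 11): S = 740.
With p = 11: 4·11^2 = 484, so 4s^2 = 740 − 484 = 256, i.e. s^2 = 64.
Hence s = √64 = 8.
Check: U(11, 8) = 27.2029.

s = 8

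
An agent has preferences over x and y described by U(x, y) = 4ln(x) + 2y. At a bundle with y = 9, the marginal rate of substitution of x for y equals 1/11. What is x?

MU_x = 4/x, MU_y = 2.
MRS = 4/x ÷ 2.
MRS depends only on x: 2/x = 1/11 ⇒ x = 2/(1/11) = 22.

x = 22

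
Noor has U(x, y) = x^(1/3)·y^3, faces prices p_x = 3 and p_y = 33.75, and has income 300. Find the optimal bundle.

x* = 10, y* = 8

MU_x = 1/3·x^(-2/3)·y^3 and MU_y = 3·x^(1/3)·y^2.
MRS = MU_x/MU_y = (1/9)·y/x.
Tangency: set MRS = p_x/p_y = 3/33.75 = 4/45.
So (1/9)·y/x = 4/45, i.e. y = 0.8·x.
Substitute into the budget 3·x + 33.75·y = 300: 30·x = 300, so x* = 10.
Then y* = 0.8·10 = 8.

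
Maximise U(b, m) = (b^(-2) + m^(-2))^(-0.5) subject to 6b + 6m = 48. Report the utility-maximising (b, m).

b* = 4, m* = 4

For CES with ρ = -2, MRS = (m/b)^3.
Tangency: set MRS = p_b/p_m = 6/6 = 1.
So (m/b)^3 = 1; taking the cube root, m/b = 1, i.e. m = b.
Substitute into the budget 6·b + 6·m = 48: 12·b = 48, so b* = 4 and m* = 4.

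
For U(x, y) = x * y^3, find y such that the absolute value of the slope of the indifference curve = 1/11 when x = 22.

y = 6

MU_x = y^3 and MU_y = 3·x·y^2.
MRS = MU_x/MU_y = (1/3)·y/x.
Substitute x = 22: MRS = y/66. Setting y/66 = 1/11 gives y = (1/11)·66 = 6.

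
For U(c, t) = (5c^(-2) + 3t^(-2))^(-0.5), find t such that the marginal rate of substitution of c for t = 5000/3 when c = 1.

For CES with ρ = -2, MRS = (5/3)·(t/c)^3.
Setting (5/3)·(t/1)^3 = 5000/3 gives (t/1)^3 = 1000, so t/1 = 10 and t = 10.

t = 10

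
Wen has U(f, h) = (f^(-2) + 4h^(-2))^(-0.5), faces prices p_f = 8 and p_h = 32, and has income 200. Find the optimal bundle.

For CES with ρ = -2, MRS = (1/4)·(h/f)^3.
Tangency: set MRS = p_f/p_h = 8/32 = 0.25.
So (h/f)^3 = 1; taking the cube root, h/f = 1, i.e. h = f.
Substitute into the budget 8·f + 32·h = 200: 40·f = 200, so f* = 5 and h* = 5.

f* = 5, h* = 5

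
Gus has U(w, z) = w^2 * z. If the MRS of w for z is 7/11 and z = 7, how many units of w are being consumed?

MU_w = 2·w·z and MU_z = w^2.
MRS = MU_w/MU_z = (2/1)·z/w.
Substitute z = 7: MRS = 14/w. Setting 14/w = 7/11 gives w = 14/(7/11) = 22.

w = 22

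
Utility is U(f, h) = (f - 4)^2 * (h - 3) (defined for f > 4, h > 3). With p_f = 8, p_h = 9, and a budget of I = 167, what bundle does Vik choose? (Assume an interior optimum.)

MU_f = 2·(f−4)·(h−3), MU_h = (f−4)^2.
MRS = (2/1)·(h−3)/(f−4).
Tangency: set MRS = p_f/p_h = 8/9.
So (2/1)·(h − 3)/(f − 4) = 8/9, i.e. (h − 3) = (4/9)·(f − 4).
Rewrite the budget in excess-of-subsistence terms: 8·(f − 4) + 9·(h − 3) = 167 − 8·4 − 9·3 = 108.
Substituting, 12·(f − 4) = 108, so f − 4 = 9 and f* = 13.
Then h − 3 = (4/9)·9 = 4, so h* = 7.

f* = 13, h* = 7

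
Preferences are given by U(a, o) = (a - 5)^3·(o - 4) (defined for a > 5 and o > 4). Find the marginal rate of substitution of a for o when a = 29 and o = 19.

MRS = 1.875

MU_a = 3·(a−5)^2·(o−4), MU_o = (a−5)^3.
MRS = (3/1)·(o−4)/(a−5).
At (29, 19): MRS = 1.875.
So at (29, 19) the consumer would give up 1.875 units of o for one more unit of a.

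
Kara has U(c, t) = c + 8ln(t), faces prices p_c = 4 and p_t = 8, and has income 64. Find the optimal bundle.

MU_c = 1, MU_t = 8/t.
MRS = 1 ÷ (8/t).
Tangency: set MRS = p_c/p_t = 4/8 = 0.5.
MRS depends only on t: 0.125·t = 0.5 ⇒ t* = 0.5/0.125 = 4.
From the budget, 4·c = 64 − 8·4 = 32, so c* = 8.

c* = 8, t* = 4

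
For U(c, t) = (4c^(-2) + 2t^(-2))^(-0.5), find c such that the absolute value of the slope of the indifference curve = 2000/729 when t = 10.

c = 9

For CES with ρ = -2, MRS = (4/2)·(t/c)^3.
Setting (4/2)·(10/c)^3 = 2000/729 gives (10/c)^3 = 1000/729, so 10/c = 10/9 and c = 9.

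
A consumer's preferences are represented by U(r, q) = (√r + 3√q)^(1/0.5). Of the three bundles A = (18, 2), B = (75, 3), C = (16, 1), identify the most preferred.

Evaluate utility at each bundle:
U(A) = 72.000.
U(B) = 192.000.
U(C) = 49.000.
Highest utility is B, so B ≻ A ≻ C.

Bundle B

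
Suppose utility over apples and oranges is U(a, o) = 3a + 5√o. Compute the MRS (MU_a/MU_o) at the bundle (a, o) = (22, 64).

MU_a = 3, MU_o = 5/(2√o).
MRS = 3 ÷ (5/(2√o)).
At (22, 64): MRS = 9.6.
So at (22, 64) the consumer would give up 9.6 units of o for one more unit of a.

MRS = 9.6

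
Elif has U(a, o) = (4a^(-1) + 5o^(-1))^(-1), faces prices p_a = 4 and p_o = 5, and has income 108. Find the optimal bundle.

a* = 12, o* = 12

For CES with ρ = -1, MRS = (4/5)·(o/a)^2.
Tangency: set MRS = p_a/p_o = 4/5 = 0.8.
So (o/a)^2 = 1; taking the square root, o/a = 1, i.e. o = a.
Substitute into the budget 4·a + 5·o = 108: 9·a = 108, so a* = 12 and o* = 12.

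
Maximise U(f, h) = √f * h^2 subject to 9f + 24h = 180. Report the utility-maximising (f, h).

MU_f = 0.5·f^(-0.5)·h^2 and MU_h = 2·√f·h.
MRS = MU_f/MU_h = (0.25)·h/f.
Tangency: set MRS = p_f/p_h = 9/24 = 0.375.
So (0.25)·h/f = 0.375, i.e. h = 1.5·f.
Substitute into the budget 9·f + 24·h = 180: 45·f = 180, so f* = 4.
Then h* = 1.5·4 = 6.

f* = 4, h* = 6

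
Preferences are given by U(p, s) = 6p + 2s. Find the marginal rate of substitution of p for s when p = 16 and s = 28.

MU_p = 6, MU_s = 2, so MRS = 6/2 = 3 at every bundle.
At (16, 28): MRS = 3.
That is, one extra unit of p is worth 3 units of s at the margin.

MRS = 3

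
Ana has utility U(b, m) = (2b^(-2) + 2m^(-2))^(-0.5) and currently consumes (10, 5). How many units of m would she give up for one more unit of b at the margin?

MRS = 0.125

For CES with ρ = -2, MRS = (m/b)^3.
At (10, 5): MRS = 0.125.
So at (10, 5) the consumer would give up 0.125 units of m for one more unit of b.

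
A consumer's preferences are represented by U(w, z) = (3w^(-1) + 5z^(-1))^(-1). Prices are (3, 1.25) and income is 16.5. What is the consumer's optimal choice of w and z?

For CES with ρ = -1, MRS = (3/5)·(z/w)^2.
Tangency: set MRS = p_w/p_z = 3/1.25 = 2.4.
So (z/w)^2 = 4; taking the square root, z/w = 2, i.e. z = 2·w.
Substitute into the budget 3·w + 1.25·z = 16.5: 5.5·w = 16.5, so w* = 3 and z* = 2·3 = 6.

w* = 3, z* = 6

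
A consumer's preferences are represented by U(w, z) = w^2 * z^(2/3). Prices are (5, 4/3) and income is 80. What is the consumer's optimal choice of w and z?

MU_w = 2·w·z^(2/3) and MU_z = 2/3·w^2·z^(-1/3).
MRS = MU_w/MU_z = (3)·z/w.
Tangency: set MRS = p_w/p_z = 5/(4/3) = 3.75.
So (3)·z/w = 3.75, i.e. z = 1.25·w.
Substitute into the budget 5·w + (4/3)·z = 80: (20/3)·w = 80, so w* = 12.
Then z* = 1.25·12 = 15.

w* = 12, z* = 15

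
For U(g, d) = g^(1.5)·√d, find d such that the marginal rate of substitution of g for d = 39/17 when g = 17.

MU_g = 1.5·√g·√d and MU_d = 0.5·g^(1.5)·d^(-0.5).
MRS = MU_g/MU_d = (3)·d/g.
Substitute g = 17: MRS = d/(17/3). Setting d/(17/3) = 39/17 gives d = (39/17)·(17/3) = 13.

d = 13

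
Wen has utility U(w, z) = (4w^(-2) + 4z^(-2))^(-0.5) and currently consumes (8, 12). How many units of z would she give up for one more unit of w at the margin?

MRS = 3.375

For CES with ρ = -2, MRS = (z/w)^3.
At (8, 12): MRS = 3.375.
So at (8, 12) the consumer would give up 3.375 units of z for one more unit of w.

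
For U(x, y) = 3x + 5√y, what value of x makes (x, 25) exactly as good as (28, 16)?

U(28, 16) = 104.
Set U(x, 25) = 104 and solve.
With y = 25: √25 = 5, so 3x = 104 − 5·5 = 79 and x = 79/3.
Check: U(79/3, 25) = 104.

x = 79/3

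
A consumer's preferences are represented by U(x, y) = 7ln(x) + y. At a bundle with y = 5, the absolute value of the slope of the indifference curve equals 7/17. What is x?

x = 17

MU_x = 7/x, MU_y = 1.
MRS = 7/x ÷ 1.
MRS depends only on x: 7/x = 7/17 ⇒ x = 7/(7/17) = 17.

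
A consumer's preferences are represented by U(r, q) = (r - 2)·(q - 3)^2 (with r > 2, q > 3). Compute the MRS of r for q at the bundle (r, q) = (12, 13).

MU_r = (q−3)^2, MU_q = 2·(r−2)·(q−3).
MRS = (1/2)·(q−3)/(r−2).
At (12, 13): MRS = 0.5.
The indifference curve has slope −0.5 at this bundle.

MRS = 0.5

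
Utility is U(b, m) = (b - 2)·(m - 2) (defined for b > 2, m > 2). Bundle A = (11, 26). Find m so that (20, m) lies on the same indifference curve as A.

m = 14

U(11, 26) = 216.
Set U(20, m) = 216 and solve.
With b = 20: (20 − 2) = 18, so (m − 2) = 216/18 = 12.
So m = 2 + 12 = 14.
Check: U(20, 14) = 216.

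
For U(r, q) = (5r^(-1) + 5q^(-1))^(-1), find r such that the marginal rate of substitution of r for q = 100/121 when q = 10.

r = 11

For CES with ρ = -1, MRS = (q/r)^2.
Setting (10/r)^2 = 100/121 gives 10/r = 10/11 and r = 11.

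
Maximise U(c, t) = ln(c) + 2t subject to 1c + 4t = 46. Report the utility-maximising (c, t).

c* = 2, t* = 11

MU_c = 1/c, MU_t = 2.
MRS = 1/c ÷ 2.
Tangency: set MRS = p_c/p_t = 1/4 = 0.25.
MRS depends only on c: 0.5/c = 0.25 ⇒ c* = 0.5/0.25 = 2.
From the budget, 4·t = 46 − 1·2 = 44, so t* = 11.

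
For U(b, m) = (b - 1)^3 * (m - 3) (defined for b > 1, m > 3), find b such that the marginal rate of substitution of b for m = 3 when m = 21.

MU_b = 3·(b−1)^2·(m−3), MU_m = (b−1)^3.
MRS = (3/1)·(m−3)/(b−1).
Substitute m = 21: MRS = 54/(b − 1). Setting this equal to 3 gives b − 1 = 54/3 = 18, so b = 19.

b = 19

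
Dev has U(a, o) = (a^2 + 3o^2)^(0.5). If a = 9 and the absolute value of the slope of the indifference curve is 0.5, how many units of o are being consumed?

o = 6

For CES with ρ = 2, MRS = (1/3)·(o/a)^(-1).
Setting (1/3)·(o/9)^(-1) = 0.5 gives (o/9)^(-1) = 1.5, so o/9 = 2/3 and o = 6.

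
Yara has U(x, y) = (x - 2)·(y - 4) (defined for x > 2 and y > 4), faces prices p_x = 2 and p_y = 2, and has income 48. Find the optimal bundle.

MU_x = (y−4), MU_y = (x−2).
MRS = (y−4)/(x−2).
Tangency: set MRS = p_x/p_y = 2/2 = 1.
So (y − 4)/(x − 2) = 1, i.e. (y − 4) = (x − 2).
Rewrite the budget in excess-of-subsistence terms: 2·(x − 2) + 2·(y − 4) = 48 − 2·2 − 2·4 = 36.
Substituting, 4·(x − 2) = 36, so x − 2 = 9 and x* = 11.
Then y − 4 = 9, so y* = 13.

x* = 11, y* = 13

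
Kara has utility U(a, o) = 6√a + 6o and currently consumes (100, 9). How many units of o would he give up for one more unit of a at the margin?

MU_a = 6/(2√a), MU_o = 6.
MRS = 6/(2√a) ÷ 6.
At (100, 9): MRS = 0.05.
So at (100, 9) the consumer would give up 0.05 units of o for one more unit of a.

MRS = 0.05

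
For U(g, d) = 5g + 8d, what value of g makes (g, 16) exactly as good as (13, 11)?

U(13, 11) = 153.
Set U(g, 16) = 153 and solve.
5g + 8·16 = 153 ⇒ 5g = 25 ⇒ g = 5.
Check: U(5, 16) = 153.

g = 5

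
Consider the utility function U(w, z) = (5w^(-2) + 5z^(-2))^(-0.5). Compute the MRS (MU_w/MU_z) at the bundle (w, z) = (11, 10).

For CES with ρ = -2, MRS = (z/w)^3.
At (11, 10): MRS = 1000/1331.
The indifference curve has slope −1000/1331 at this bundle.

MRS = 1000/1331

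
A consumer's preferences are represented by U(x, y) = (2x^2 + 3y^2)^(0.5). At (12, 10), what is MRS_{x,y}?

For CES with ρ = 2, MRS = (2/3)·(y/x)^(-1).
At (12, 10): MRS = 0.8.
So at (12, 10) the consumer would give up 0.8 units of y for one more unit of x.

MRS = 0.8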